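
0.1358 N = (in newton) 0.1358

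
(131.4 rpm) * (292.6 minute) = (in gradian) 1.538e+07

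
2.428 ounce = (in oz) 2.428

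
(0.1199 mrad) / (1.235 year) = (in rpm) 2.94e-11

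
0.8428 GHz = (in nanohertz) 8.428e+17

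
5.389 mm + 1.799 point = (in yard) 0.006588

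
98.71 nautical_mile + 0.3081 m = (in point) 5.182e+08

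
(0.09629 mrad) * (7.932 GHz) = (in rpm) 7.293e+06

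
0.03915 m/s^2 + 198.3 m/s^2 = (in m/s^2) 198.3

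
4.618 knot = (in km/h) 8.553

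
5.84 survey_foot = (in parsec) 5.769e-17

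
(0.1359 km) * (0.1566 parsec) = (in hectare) 6.567e+13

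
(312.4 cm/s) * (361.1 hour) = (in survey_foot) 1.332e+07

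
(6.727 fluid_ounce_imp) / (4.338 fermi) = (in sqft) 4.743e+11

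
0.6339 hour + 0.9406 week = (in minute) 9519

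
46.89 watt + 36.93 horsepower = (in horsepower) 36.99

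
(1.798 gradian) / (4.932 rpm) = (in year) 1.734e-09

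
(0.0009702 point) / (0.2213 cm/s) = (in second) 0.0001547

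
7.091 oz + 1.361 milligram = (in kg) 0.201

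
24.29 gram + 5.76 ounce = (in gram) 187.6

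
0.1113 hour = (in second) 400.7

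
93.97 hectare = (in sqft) 1.011e+07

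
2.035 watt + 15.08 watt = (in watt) 17.12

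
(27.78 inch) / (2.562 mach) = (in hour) 2.247e-07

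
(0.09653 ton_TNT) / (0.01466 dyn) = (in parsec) 0.08928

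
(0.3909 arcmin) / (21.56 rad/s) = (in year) 1.672e-13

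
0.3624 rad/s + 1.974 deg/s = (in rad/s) 0.3969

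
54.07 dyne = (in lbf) 0.0001216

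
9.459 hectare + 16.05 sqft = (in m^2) 9.459e+04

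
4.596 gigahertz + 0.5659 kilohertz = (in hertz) 4.596e+09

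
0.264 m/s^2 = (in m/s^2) 0.264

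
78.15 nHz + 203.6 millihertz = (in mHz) 203.6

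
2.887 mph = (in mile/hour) 2.887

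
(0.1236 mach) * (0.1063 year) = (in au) 0.0009431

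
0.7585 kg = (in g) 758.5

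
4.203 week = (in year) 0.08061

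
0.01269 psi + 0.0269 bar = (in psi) 0.4028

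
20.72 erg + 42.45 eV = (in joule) 2.072e-06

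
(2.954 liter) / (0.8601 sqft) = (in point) 104.8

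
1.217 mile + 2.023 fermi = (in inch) 7.711e+04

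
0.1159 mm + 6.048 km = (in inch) 2.381e+05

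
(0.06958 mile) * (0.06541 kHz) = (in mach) 21.51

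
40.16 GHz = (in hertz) 4.016e+10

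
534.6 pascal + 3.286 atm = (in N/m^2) 3.335e+05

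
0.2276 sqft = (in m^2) 0.02114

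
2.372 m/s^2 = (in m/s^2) 2.372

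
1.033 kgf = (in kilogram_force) 1.033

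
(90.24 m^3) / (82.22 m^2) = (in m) 1.098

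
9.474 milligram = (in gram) 0.009474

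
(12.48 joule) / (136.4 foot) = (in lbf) 0.06748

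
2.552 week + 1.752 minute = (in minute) 2.573e+04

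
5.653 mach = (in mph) 4306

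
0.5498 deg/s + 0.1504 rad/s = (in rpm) 1.528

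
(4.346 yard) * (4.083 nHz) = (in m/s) 1.623e-08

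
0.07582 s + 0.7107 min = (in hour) 0.01187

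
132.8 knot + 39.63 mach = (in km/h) 4.882e+04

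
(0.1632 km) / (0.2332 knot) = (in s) 1360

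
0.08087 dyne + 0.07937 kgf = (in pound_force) 0.175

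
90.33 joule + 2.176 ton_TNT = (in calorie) 2.176e+09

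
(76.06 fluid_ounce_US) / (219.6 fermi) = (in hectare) 1.024e+06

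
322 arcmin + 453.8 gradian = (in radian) 7.222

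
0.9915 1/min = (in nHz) 1.652e+07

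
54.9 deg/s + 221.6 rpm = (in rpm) 230.8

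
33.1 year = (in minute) 1.74e+07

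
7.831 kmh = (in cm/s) 217.5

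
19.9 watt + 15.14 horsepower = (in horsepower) 15.17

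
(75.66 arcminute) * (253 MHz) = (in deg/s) 3.19e+08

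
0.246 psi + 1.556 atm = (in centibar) 159.4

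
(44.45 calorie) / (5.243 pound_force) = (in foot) 26.16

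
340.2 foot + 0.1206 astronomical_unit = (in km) 1.804e+07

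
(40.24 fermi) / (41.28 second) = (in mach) 2.863e-18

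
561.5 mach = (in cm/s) 1.912e+07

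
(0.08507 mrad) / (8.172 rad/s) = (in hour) 2.892e-09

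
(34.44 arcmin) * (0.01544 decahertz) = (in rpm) 0.01477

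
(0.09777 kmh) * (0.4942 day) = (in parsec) 3.758e-14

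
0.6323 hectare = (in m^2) 6323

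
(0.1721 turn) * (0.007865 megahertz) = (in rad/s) 8505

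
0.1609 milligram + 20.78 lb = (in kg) 9.426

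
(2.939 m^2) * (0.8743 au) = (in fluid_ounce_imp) 1.353e+16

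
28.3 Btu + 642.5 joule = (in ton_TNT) 7.29e-06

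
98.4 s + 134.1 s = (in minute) 3.875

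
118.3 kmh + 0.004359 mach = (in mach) 0.1009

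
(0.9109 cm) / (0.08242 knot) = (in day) 2.486e-06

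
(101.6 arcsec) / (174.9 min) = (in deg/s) 2.689e-06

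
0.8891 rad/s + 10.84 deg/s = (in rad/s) 1.078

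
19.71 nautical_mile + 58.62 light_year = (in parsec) 17.97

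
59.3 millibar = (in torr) 44.48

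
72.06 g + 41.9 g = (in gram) 114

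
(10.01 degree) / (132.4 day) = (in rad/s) 1.527e-08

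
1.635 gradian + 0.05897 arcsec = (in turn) 0.004088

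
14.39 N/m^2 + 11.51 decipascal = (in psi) 0.002254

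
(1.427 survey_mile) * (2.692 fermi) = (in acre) 1.528e-15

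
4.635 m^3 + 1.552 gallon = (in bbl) 29.19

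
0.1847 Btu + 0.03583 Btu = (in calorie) 55.61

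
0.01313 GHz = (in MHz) 13.13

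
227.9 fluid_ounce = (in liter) 6.74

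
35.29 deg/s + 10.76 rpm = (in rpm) 16.64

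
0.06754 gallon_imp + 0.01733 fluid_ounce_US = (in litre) 0.3076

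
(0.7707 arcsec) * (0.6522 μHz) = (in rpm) 2.327e-11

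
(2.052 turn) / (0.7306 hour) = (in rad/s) 0.004902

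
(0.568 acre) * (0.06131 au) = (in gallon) 5.569e+15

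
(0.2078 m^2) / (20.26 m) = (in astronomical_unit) 6.856e-14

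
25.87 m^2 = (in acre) 0.006393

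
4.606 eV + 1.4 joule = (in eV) 8.738e+18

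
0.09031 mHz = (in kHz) 9.031e-08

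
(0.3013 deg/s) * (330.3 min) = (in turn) 16.59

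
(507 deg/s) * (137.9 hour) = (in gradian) 2.797e+08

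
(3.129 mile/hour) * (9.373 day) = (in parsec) 3.671e-11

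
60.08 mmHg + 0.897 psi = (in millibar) 141.9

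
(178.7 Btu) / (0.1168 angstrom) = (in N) 1.614e+16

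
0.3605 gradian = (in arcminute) 19.47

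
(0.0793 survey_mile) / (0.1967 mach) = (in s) 1.905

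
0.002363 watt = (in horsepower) 3.169e-06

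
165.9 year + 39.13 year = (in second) 6.466e+09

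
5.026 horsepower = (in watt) 3748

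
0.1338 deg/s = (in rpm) 0.0223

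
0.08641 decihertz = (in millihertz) 8.641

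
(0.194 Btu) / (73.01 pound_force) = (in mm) 630.2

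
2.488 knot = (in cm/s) 128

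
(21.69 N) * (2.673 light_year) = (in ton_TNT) 1.311e+08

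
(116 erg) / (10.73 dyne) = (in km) 0.0001081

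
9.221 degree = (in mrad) 160.9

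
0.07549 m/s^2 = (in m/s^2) 0.07549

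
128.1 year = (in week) 6680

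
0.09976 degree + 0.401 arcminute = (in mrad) 1.858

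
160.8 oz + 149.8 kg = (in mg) 1.544e+08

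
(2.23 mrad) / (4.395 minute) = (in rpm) 8.075e-05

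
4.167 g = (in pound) 0.009187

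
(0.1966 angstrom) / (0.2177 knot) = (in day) 2.032e-15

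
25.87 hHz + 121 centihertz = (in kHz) 2.588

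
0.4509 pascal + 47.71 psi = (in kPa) 328.9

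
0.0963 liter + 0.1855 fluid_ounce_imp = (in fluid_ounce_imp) 3.575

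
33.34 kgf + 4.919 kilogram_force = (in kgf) 38.26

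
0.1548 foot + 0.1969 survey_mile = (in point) 8.984e+05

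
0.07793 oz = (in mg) 2209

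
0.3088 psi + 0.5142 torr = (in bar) 0.02198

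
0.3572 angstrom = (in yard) 3.906e-11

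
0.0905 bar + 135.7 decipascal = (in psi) 1.315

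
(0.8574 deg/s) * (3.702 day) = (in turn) 761.8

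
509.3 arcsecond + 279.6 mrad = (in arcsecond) 5.818e+04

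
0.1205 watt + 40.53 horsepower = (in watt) 3.022e+04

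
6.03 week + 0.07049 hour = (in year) 0.1157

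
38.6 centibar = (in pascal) 3.86e+04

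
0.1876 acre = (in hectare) 0.07592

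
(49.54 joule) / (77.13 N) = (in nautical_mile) 0.0003468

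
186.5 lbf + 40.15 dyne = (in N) 829.6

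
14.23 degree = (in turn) 0.03953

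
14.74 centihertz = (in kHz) 0.0001474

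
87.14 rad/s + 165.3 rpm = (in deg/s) 5985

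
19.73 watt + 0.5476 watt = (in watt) 20.28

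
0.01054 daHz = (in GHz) 1.054e-10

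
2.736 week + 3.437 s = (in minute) 2.758e+04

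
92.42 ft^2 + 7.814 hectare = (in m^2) 7.815e+04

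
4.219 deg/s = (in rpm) 0.7032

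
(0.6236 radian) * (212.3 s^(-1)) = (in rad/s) 132.4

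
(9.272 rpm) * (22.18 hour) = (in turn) 1.234e+04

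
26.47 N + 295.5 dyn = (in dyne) 2.647e+06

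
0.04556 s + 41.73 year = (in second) 1.316e+09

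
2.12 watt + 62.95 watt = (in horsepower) 0.08726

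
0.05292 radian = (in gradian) 3.369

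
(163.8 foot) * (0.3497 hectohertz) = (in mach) 5.128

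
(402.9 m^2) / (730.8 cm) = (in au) 3.685e-10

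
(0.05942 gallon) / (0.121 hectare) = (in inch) 7.319e-06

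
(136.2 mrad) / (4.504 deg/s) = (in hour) 0.0004813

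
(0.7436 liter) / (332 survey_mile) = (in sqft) 1.498e-08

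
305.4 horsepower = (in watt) 2.277e+05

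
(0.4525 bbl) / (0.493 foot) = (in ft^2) 5.153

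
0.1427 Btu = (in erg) 1.506e+09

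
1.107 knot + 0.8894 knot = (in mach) 0.003016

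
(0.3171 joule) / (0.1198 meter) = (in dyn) 2.647e+05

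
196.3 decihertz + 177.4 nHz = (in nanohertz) 1.963e+10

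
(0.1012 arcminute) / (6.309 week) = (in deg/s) 4.42e-10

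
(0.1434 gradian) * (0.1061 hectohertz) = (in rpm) 0.2282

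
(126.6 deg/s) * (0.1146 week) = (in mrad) 1.531e+08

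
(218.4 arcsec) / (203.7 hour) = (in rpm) 1.379e-08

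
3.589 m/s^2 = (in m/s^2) 3.589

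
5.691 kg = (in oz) 200.7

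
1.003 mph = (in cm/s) 44.84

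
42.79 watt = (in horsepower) 0.05738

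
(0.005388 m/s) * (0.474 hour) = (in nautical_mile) 0.004964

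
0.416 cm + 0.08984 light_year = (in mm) 8.5e+17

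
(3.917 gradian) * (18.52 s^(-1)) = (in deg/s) 65.29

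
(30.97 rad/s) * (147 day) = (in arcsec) 8.113e+13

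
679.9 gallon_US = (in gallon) 679.9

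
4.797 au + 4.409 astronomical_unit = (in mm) 1.377e+15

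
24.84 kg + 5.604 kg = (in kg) 30.44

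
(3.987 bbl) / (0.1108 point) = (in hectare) 1.622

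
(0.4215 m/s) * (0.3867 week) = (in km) 98.58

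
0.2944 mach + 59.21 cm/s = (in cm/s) 1.008e+04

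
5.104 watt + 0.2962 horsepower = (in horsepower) 0.303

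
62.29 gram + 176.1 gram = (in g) 238.4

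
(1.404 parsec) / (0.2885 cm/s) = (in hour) 4.171e+15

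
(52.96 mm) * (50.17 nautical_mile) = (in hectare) 0.4921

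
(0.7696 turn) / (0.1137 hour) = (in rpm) 0.1128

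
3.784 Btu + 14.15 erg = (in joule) 3992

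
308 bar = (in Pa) 3.08e+07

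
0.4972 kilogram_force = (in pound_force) 1.096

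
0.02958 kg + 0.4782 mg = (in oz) 1.043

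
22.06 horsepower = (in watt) 1.645e+04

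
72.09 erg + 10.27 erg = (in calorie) 1.968e-06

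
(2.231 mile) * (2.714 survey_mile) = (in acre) 3875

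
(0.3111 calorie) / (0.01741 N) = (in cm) 7476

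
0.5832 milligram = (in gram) 0.0005832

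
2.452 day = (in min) 3531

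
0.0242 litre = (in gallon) 0.006393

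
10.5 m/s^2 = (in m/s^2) 10.5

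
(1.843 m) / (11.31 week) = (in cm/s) 2.694e-05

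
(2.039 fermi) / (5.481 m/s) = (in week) 6.151e-22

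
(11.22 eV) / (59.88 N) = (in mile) 1.865e-23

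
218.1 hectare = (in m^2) 2.181e+06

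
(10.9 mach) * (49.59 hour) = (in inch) 2.609e+10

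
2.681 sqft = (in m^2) 0.2491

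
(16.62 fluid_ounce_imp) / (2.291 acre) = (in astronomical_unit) 3.405e-19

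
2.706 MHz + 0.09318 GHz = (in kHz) 9.589e+04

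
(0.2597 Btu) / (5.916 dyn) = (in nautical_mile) 2501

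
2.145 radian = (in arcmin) 7374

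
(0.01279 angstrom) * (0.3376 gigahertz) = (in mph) 0.0009659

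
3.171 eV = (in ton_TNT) 1.214e-28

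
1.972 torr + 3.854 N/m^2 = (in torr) 2.001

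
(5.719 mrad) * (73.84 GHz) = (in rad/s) 4.223e+08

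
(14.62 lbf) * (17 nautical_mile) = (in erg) 2.047e+13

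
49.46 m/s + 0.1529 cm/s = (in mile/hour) 110.6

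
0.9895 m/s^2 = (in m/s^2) 0.9895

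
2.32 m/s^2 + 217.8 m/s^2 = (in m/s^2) 220.1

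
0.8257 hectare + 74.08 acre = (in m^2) 3.08e+05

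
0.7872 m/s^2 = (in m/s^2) 0.7872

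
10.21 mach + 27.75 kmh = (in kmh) 1.254e+04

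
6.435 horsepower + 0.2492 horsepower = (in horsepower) 6.684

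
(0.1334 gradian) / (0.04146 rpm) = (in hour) 0.0001341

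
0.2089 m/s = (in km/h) 0.752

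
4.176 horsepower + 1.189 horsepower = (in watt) 4001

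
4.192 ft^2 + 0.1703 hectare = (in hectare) 0.1703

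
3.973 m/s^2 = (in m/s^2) 3.973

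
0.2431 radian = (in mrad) 243.1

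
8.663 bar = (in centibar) 866.3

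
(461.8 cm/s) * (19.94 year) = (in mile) 1.804e+06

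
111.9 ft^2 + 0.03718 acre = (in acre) 0.03975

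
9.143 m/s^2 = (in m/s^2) 9.143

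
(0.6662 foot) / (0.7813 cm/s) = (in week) 4.297e-05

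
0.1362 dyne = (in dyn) 0.1362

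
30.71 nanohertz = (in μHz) 0.03071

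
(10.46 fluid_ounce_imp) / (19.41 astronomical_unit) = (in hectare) 1.024e-20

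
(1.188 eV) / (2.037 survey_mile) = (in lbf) 1.305e-23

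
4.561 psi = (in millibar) 314.5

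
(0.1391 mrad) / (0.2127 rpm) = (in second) 0.006245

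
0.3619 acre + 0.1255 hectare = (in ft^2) 2.927e+04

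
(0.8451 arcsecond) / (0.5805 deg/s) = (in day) 4.68e-09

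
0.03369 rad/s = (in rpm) 0.3217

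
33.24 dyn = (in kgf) 3.39e-05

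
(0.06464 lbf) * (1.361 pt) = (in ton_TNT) 3.3e-14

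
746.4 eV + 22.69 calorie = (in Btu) 0.08998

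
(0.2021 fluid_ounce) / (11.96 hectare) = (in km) 4.997e-14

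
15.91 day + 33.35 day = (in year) 0.135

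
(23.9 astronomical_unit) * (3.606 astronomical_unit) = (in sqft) 2.076e+25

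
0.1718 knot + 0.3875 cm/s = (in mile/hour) 0.2064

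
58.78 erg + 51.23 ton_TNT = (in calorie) 5.123e+10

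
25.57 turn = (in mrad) 1.607e+05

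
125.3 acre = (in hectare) 50.71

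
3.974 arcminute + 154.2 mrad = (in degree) 8.901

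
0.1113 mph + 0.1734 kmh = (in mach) 0.0002876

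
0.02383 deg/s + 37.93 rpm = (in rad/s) 3.972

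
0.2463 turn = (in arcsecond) 3.192e+05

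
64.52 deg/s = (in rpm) 10.75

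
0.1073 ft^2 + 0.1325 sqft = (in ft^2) 0.2398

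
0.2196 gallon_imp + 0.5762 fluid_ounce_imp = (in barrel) 0.006382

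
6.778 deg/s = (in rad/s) 0.1183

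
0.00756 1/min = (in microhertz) 126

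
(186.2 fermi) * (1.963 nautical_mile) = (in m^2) 6.769e-10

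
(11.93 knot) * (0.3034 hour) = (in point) 1.9e+07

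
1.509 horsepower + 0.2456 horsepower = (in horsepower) 1.755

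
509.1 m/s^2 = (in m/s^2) 509.1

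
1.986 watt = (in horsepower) 0.002663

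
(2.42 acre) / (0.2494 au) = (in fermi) 2.625e+08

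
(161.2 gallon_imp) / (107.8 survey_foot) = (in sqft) 0.2401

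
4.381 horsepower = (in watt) 3267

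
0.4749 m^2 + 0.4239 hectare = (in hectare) 0.4239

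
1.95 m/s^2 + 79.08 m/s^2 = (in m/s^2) 81.03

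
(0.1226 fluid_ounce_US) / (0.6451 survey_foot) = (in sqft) 0.0001985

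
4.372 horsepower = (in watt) 3260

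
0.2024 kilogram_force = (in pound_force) 0.4462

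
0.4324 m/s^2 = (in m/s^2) 0.4324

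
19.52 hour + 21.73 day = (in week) 3.22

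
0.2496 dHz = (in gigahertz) 2.496e-11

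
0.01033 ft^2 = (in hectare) 9.597e-08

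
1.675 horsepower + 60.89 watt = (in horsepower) 1.757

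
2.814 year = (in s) 8.874e+07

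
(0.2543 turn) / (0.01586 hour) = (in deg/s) 1.603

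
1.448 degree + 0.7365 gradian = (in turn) 0.005863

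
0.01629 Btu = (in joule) 17.19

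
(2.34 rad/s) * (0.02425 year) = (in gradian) 1.139e+08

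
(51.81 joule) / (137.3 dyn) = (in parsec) 1.223e-12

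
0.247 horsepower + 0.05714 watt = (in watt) 184.2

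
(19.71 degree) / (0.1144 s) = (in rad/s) 3.007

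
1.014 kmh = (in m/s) 0.2817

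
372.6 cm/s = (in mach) 0.01094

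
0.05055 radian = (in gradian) 3.218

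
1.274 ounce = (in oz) 1.274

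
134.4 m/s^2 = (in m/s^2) 134.4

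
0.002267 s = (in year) 7.189e-11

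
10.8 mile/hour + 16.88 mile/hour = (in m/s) 12.37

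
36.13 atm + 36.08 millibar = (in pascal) 3.664e+06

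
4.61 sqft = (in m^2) 0.4283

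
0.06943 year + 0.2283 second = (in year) 0.06943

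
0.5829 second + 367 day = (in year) 1.005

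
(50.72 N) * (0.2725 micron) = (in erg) 138.2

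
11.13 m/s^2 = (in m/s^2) 11.13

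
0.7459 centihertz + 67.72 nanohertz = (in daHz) 0.0007459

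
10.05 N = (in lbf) 2.259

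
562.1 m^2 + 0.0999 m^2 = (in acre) 0.1389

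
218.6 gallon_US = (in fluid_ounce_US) 2.798e+04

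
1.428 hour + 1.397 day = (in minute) 2097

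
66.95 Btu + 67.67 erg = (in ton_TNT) 1.688e-05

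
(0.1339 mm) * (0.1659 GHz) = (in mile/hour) 4.969e+04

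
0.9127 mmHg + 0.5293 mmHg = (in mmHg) 1.442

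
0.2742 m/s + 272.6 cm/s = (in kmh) 10.8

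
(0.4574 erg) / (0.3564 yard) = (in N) 1.404e-07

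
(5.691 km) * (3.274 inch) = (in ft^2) 5094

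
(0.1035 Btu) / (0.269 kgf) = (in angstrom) 4.139e+11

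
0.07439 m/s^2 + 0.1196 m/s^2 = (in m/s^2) 0.194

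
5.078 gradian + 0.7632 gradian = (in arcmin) 315.4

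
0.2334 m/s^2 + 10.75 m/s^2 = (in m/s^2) 10.98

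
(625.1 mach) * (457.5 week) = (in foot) 1.932e+14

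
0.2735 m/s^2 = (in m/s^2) 0.2735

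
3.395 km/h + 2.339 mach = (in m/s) 797.4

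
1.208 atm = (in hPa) 1224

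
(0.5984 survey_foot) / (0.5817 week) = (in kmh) 1.866e-06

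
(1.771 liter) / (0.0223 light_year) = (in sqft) 9.036e-17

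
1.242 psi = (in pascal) 8563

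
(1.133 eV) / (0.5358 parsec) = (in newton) 1.098e-35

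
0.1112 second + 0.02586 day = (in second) 2234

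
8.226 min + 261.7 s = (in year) 2.395e-05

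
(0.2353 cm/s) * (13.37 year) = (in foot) 3.255e+06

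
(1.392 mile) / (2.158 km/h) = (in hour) 1.038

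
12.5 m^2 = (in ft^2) 134.5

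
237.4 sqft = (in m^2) 22.06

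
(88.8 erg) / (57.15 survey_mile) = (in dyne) 9.655e-06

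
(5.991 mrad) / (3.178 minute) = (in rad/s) 3.142e-05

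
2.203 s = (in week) 3.643e-06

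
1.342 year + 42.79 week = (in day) 789.4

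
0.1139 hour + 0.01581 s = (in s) 410.1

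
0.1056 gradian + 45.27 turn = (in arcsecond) 5.867e+07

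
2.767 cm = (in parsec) 8.967e-19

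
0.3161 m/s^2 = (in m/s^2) 0.3161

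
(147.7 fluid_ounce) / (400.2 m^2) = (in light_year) 1.154e-21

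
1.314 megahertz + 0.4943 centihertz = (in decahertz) 1.314e+05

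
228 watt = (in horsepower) 0.3058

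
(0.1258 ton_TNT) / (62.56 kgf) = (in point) 2.432e+09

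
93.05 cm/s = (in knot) 1.809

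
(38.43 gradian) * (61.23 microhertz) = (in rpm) 0.000353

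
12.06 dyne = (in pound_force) 2.711e-05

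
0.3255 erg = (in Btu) 3.085e-11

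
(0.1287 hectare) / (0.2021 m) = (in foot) 2.089e+04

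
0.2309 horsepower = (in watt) 172.2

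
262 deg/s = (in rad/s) 4.573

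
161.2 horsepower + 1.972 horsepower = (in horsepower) 163.2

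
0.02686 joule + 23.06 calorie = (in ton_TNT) 2.307e-08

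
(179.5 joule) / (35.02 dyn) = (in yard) 5.605e+05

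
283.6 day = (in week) 40.51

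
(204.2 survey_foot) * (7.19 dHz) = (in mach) 0.1314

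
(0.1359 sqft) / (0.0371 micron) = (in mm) 3.403e+08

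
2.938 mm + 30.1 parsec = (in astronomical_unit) 6.209e+06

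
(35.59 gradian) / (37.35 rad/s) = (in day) 1.732e-07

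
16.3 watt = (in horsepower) 0.02186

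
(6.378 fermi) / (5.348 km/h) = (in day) 4.969e-20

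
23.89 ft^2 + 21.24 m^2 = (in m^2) 23.46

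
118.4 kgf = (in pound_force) 261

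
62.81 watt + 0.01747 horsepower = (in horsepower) 0.1017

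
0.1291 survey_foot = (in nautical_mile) 2.125e-05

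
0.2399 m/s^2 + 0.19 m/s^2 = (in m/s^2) 0.4299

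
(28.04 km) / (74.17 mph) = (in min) 14.09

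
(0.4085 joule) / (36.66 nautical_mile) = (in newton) 6.017e-06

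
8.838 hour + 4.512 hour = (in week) 0.07946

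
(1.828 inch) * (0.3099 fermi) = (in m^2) 1.439e-17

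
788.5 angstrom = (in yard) 8.623e-08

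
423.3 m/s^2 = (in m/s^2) 423.3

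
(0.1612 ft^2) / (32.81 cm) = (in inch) 1.797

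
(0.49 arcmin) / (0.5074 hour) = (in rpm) 7.451e-07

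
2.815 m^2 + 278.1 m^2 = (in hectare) 0.02809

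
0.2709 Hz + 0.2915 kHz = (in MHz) 0.0002918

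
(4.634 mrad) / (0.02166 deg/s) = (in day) 0.0001419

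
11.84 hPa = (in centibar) 1.184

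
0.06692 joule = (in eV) 4.177e+17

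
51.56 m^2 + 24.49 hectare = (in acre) 60.53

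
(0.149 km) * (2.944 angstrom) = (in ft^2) 4.722e-07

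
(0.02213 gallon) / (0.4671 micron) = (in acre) 0.04432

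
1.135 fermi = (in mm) 1.135e-12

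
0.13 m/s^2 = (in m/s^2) 0.13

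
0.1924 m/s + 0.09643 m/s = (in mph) 0.6461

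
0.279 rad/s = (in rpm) 2.664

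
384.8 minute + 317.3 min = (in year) 0.001336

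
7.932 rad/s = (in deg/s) 454.5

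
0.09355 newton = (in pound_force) 0.02103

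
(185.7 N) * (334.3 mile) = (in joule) 9.991e+07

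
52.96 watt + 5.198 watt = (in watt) 58.16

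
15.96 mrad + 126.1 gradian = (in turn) 0.3178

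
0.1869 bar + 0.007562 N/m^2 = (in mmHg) 140.2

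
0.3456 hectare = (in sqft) 3.72e+04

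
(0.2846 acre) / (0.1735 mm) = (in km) 6638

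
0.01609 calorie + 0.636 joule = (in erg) 7.033e+06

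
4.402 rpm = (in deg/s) 26.41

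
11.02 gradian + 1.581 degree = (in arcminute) 689.9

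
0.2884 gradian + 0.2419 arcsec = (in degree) 0.2596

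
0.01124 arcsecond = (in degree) 3.122e-06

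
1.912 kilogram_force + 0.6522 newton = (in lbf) 4.362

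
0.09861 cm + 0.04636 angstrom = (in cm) 0.09861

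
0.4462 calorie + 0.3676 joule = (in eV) 1.395e+19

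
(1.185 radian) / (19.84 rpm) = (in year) 1.809e-08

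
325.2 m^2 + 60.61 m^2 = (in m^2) 385.8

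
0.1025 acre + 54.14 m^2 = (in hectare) 0.04689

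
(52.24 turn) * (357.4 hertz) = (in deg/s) 6.721e+06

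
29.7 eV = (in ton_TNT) 1.137e-27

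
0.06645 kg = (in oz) 2.344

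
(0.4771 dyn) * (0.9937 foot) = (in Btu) 1.37e-09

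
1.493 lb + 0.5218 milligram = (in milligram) 6.772e+05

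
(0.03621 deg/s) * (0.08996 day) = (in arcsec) 1.013e+06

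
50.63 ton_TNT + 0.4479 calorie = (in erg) 2.118e+18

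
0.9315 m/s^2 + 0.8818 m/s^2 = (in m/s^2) 1.813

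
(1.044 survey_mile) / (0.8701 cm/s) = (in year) 0.006123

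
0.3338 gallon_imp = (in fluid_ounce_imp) 53.41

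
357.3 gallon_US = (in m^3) 1.353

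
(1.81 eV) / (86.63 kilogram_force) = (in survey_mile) 2.121e-25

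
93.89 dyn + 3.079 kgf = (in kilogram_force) 3.079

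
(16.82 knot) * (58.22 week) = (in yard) 3.332e+08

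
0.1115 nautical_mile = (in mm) 2.065e+05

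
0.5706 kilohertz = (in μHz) 5.706e+08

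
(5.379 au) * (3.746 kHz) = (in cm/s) 3.014e+17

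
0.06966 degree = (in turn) 0.0001935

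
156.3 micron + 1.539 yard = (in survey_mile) 0.0008745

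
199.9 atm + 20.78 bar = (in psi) 3239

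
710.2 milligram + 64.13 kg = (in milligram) 6.413e+07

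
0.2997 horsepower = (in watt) 223.5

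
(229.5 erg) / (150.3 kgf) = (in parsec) 5.046e-25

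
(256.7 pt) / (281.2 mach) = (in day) 1.095e-11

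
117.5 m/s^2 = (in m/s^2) 117.5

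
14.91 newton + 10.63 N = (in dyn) 2.554e+06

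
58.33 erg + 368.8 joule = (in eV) 2.302e+21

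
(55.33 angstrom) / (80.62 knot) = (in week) 2.206e-16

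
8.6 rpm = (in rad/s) 0.9006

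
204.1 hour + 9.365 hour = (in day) 8.894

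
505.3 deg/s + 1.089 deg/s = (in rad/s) 8.838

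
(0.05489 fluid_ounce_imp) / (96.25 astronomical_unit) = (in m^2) 1.083e-19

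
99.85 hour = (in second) 3.595e+05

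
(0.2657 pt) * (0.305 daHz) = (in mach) 8.396e-07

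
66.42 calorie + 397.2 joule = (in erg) 6.751e+09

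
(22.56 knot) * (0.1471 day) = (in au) 9.86e-07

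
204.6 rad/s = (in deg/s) 1.172e+04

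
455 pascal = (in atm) 0.004491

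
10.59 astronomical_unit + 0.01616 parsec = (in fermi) 5.002e+29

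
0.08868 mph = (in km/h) 0.1427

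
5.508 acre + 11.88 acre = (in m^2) 7.037e+04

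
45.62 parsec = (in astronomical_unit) 9.41e+06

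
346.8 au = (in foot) 1.702e+14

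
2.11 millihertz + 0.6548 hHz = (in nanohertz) 6.548e+10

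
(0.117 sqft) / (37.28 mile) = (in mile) 1.126e-10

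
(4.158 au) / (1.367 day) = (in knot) 1.024e+07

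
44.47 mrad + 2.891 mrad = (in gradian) 3.015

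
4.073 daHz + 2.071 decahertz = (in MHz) 6.144e-05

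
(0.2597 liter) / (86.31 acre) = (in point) 2.108e-06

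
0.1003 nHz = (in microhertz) 0.0001003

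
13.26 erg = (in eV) 8.276e+12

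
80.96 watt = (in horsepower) 0.1086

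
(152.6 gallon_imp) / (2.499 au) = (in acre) 4.585e-16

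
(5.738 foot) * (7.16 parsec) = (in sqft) 4.159e+18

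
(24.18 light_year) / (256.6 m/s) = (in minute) 1.486e+13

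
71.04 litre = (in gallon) 18.77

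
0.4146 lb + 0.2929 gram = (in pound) 0.4152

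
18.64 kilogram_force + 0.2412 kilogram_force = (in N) 185.2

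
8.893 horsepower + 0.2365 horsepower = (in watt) 6808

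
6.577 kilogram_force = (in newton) 64.5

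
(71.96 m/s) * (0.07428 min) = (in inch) 1.263e+04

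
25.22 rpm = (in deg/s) 151.3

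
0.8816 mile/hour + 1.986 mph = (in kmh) 4.615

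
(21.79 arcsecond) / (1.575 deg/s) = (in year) 1.219e-10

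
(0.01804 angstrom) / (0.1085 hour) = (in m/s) 4.619e-15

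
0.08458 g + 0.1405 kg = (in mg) 1.406e+05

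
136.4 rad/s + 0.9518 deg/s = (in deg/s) 7816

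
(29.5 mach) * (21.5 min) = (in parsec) 4.199e-10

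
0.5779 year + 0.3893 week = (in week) 30.52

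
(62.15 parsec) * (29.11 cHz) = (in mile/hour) 1.249e+18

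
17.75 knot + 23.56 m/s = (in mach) 0.09601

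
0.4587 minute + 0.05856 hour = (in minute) 3.972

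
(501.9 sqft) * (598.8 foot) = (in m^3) 8510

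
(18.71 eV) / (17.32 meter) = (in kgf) 1.765e-20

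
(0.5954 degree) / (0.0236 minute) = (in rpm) 0.07008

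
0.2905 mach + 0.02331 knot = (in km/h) 356.1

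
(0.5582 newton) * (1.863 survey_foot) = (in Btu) 0.0003004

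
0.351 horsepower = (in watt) 261.7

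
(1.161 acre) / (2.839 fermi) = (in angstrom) 1.655e+28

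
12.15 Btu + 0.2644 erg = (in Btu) 12.15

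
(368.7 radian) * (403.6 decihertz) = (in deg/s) 8.526e+05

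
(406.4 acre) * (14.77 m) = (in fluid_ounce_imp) 8.549e+11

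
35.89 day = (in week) 5.127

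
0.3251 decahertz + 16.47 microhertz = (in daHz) 0.3251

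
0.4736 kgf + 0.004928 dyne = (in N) 4.644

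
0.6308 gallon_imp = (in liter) 2.868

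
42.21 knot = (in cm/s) 2171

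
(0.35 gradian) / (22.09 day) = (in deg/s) 1.65e-07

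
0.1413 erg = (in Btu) 1.339e-11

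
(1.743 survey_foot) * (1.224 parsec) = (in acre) 4.958e+12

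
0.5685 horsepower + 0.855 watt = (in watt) 424.8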